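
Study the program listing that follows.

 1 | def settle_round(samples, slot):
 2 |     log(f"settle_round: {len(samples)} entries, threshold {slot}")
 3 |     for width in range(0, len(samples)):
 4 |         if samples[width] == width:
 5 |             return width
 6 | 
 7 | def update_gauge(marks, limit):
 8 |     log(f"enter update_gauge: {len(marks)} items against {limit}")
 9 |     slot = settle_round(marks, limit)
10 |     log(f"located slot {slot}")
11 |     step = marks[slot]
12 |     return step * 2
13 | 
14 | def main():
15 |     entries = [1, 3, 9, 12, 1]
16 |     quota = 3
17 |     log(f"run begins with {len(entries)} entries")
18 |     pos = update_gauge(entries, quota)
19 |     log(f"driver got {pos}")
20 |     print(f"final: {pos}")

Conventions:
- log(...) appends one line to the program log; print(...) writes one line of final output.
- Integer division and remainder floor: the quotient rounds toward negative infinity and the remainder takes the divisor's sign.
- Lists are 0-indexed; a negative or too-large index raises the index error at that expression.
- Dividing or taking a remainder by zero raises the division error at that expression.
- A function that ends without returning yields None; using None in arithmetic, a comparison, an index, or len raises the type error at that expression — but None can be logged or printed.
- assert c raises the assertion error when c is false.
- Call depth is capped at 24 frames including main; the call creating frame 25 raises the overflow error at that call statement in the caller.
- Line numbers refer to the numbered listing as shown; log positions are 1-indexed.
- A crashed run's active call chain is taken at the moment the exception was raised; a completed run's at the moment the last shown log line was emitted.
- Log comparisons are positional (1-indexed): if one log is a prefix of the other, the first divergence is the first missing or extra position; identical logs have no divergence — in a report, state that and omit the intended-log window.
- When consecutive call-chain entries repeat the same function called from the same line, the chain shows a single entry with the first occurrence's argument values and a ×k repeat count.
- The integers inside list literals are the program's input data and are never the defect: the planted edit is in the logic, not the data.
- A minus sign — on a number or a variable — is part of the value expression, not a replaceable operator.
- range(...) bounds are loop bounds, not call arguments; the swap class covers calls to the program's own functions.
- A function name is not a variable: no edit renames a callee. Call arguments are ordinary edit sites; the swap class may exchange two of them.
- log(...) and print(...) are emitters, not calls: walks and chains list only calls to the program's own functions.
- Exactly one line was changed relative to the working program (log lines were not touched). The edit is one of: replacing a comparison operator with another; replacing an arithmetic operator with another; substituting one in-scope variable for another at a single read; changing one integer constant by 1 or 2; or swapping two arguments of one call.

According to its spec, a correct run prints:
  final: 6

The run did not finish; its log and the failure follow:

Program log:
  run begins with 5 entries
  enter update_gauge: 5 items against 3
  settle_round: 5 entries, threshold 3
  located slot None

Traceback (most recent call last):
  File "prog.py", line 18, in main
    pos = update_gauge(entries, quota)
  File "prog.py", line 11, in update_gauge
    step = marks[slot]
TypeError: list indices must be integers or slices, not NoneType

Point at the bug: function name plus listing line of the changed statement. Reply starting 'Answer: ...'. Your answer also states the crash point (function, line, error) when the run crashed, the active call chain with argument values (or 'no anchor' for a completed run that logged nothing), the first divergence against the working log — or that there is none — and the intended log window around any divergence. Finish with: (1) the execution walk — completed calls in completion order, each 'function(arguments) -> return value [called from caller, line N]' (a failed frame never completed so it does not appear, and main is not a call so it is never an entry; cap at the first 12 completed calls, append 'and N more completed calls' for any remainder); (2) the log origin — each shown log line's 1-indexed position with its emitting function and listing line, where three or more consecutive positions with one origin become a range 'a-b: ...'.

Answer: the defect is in settle_round at line 4.
Core observation: The earliest visible damage is log position 4 — 'located slot None' rather than the intended 'located slot 1'.
Crash: update_gauge, line 11, TypeError.
Call chain: main -> update_gauge([1, 3, 9, 12, 1], 3) (called at line 18).
First divergence: position 4; shown 'located slot None' vs intended 'located slot 1'.
Intended log window:
  2: enter update_gauge: 5 items against 3
  3: settle_round: 5 entries, threshold 3
  4: located slot 1
  5: driver got 6
Execution walk:
  settle_round([1, 3, 9, 12, 1], 3) -> None  [called from update_gauge, line 9]
Log line origins:
  1: from main, line 17
  2: from update_gauge, line 8
  3: from settle_round, line 2
  4: from update_gauge, line 10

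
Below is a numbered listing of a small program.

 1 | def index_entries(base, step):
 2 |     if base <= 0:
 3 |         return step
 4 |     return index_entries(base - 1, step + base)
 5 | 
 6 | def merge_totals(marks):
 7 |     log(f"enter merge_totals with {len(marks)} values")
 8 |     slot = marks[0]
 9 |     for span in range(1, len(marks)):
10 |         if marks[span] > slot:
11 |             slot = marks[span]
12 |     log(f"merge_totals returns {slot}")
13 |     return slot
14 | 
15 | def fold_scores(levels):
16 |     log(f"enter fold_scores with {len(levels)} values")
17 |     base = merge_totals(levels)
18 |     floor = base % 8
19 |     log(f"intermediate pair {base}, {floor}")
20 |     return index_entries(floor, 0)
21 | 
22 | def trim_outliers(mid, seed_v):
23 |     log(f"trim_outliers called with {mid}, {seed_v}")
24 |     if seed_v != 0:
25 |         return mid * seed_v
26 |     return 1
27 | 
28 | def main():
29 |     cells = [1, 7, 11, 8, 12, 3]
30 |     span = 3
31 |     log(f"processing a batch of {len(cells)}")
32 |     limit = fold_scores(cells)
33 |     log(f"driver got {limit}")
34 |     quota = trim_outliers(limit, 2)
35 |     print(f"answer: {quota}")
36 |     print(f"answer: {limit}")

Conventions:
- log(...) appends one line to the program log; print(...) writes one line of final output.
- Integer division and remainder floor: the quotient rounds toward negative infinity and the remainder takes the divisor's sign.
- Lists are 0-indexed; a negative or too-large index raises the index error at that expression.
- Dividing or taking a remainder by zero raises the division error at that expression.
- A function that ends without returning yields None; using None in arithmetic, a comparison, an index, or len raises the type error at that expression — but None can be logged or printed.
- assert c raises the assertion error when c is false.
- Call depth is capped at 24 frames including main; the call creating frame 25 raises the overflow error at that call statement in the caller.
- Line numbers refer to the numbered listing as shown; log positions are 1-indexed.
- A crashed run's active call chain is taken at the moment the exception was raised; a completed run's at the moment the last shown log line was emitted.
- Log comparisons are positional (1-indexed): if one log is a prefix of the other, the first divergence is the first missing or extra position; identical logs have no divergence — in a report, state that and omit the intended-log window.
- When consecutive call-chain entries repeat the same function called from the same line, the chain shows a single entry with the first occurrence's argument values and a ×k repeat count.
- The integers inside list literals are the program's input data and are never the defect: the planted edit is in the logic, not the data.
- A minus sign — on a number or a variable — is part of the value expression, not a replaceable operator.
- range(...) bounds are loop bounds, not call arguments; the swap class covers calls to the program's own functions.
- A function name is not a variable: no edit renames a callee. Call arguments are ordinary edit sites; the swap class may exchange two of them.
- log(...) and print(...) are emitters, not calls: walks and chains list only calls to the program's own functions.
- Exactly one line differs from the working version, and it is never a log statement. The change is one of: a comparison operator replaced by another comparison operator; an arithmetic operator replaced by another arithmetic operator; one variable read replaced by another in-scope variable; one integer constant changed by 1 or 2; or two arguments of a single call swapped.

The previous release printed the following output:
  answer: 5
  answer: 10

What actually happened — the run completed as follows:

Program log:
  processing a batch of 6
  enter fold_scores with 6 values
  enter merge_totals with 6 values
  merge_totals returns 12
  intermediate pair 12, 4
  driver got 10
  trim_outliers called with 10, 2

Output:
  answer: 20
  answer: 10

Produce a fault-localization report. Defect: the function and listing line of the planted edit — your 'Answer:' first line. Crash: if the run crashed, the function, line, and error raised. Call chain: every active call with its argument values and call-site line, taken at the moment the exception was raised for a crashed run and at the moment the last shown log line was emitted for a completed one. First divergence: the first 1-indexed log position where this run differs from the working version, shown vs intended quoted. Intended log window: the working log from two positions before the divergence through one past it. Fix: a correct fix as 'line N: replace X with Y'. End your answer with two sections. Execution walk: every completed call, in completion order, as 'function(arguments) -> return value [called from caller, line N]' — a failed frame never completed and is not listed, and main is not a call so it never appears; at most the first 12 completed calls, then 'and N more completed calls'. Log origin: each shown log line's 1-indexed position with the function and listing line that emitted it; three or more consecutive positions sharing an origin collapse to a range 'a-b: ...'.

Answer: the defect is in trim_outliers at line 25.
Key observation: Log streams are identical — the defect surfaces only in the printed output.
Call chain: main -> trim_outliers(10, 2) (called at line 34).
First divergence: none — the logs agree in full.
Execution walk:
  merge_totals([1, 7, 11, 8, 12, 3]) -> 12  [called from fold_scores, line 17]
  index_entries(0, 10) -> 10  [called from index_entries, line 4]
  index_entries(1, 9) -> 10  [called from index_entries, line 4]
  index_entries(2, 7) -> 10  [called from index_entries, line 4]
  index_entries(3, 4) -> 10  [called from index_entries, line 4]
  index_entries(4, 0) -> 10  [called from fold_scores, line 20]
  fold_scores([1, 7, 11, 8, 12, 3]) -> 10  [called from main, line 32]
  trim_outliers(10, 2) -> 20  [called from main, line 34]
Log line origins:
  1: emitted by main (line 31)
  2: emitted by fold_scores (line 16)
  3: emitted by merge_totals (line 7)
  4: emitted by merge_totals (line 12)
  5: emitted by fold_scores (line 19)
  6: emitted by main (line 33)
  7: emitted by trim_outliers (line 23)
A correct fix: line 25: replace `*` with `//`.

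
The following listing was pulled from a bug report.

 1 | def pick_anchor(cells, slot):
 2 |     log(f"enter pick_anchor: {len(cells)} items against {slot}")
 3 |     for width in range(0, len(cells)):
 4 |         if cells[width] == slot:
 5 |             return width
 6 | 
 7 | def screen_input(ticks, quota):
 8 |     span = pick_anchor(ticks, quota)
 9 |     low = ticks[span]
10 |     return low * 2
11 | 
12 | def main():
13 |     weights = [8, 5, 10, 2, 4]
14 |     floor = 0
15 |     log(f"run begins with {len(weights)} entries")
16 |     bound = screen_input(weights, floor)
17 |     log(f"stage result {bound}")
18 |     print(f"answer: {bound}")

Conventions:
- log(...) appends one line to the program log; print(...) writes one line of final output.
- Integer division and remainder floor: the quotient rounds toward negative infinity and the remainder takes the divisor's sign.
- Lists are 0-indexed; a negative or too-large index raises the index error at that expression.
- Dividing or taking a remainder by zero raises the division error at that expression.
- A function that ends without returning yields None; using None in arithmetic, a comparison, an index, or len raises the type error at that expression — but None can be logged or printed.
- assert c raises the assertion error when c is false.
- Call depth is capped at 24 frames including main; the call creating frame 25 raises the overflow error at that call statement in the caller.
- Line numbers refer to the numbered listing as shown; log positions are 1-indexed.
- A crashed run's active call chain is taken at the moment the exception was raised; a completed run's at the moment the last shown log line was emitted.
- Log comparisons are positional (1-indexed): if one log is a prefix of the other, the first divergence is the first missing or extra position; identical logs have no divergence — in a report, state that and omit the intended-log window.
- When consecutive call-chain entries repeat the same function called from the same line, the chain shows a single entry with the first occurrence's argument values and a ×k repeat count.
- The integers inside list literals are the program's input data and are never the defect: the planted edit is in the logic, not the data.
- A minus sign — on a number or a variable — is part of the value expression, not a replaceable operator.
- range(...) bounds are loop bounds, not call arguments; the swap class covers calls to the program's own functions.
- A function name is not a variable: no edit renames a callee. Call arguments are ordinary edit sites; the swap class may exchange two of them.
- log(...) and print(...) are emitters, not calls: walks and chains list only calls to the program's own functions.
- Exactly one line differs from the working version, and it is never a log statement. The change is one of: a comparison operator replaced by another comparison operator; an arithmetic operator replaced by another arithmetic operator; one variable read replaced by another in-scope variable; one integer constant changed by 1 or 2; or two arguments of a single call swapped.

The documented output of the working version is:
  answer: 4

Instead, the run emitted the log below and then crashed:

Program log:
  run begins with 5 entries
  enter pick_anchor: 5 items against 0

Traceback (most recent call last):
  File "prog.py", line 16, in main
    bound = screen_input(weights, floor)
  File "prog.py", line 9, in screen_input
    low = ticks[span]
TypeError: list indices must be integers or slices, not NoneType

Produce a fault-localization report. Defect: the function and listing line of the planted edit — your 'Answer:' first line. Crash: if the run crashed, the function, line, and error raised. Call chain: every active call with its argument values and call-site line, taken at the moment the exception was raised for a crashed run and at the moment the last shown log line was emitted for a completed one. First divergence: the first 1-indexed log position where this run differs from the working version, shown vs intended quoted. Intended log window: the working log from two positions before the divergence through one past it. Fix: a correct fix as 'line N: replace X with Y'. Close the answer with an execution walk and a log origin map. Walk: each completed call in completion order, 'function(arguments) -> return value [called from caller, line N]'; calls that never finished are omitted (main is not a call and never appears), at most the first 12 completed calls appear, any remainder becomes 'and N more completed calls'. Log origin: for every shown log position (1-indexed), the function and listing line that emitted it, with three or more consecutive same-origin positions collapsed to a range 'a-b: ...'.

Answer: the defect is in main at line 14.
Core observation: Position 2 is the first bad log line: 'enter pick_anchor: 5 items against 0' should read 'enter pick_anchor: 5 items against 2'.
Crash: screen_input, line 9, TypeError.
Call chain: main -> screen_input([8, 5, 10, 2, 4], 0) (called at line 16).
First divergence: at position 2 the run shows 'enter pick_anchor: 5 items against 0' where the working version logs 'enter pick_anchor: 5 items against 2'.
Intended log window:
  1: run begins with 5 entries
  2: enter pick_anchor: 5 items against 2
  3: stage result 4
Execution walk:
  pick_anchor([8, 5, 10, 2, 4], 0) -> None  [called from screen_input, line 8]
Log origin:
  1: from main, line 15
  2: from pick_anchor, line 2
A correct fix: line 14: replace `0` with `2`.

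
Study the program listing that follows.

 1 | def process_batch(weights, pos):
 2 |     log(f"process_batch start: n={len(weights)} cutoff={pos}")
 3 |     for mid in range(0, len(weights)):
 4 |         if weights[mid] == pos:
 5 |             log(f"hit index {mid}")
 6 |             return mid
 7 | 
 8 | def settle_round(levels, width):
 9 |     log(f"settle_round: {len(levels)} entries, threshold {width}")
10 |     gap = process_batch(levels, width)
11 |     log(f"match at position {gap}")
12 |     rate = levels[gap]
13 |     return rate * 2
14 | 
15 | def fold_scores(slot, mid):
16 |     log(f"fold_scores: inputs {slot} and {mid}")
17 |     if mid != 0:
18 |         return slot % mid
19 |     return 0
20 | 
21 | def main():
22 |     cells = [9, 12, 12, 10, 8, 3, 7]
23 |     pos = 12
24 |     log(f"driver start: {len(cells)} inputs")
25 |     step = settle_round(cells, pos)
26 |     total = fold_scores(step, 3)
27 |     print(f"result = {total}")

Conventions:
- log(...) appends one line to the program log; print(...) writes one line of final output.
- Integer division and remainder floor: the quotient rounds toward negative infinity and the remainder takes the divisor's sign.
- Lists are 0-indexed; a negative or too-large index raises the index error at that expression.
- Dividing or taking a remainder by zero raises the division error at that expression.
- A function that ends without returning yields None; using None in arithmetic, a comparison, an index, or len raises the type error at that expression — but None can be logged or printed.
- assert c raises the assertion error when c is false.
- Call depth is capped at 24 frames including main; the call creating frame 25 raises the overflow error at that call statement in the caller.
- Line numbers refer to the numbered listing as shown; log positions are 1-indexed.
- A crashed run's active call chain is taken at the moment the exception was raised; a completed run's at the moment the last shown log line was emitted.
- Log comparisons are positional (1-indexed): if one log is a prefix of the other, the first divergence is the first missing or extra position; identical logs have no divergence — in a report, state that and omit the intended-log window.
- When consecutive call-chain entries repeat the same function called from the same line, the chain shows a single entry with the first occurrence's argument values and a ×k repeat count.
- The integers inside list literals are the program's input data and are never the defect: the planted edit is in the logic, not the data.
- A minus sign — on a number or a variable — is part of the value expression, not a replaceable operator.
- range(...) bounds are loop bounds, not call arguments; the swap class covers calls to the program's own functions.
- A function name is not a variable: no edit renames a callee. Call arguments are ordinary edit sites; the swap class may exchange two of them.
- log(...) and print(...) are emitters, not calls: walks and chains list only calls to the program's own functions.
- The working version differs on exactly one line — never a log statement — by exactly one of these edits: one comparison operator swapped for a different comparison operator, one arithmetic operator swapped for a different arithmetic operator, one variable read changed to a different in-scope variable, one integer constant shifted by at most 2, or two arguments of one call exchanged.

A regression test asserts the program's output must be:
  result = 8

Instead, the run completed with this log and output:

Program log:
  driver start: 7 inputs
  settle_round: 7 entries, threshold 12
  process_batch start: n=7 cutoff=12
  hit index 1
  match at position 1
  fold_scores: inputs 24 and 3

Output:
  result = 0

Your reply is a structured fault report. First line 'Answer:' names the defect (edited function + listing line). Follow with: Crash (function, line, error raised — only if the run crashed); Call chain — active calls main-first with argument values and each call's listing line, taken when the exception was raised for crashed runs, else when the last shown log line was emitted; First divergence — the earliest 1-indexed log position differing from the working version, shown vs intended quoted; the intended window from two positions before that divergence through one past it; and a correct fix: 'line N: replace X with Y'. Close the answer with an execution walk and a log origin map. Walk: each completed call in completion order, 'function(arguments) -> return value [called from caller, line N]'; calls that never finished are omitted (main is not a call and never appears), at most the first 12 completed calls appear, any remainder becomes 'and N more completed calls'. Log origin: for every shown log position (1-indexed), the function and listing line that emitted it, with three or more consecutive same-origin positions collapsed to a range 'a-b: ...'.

Answer: the defect is in fold_scores at line 18.
Key fact: Nothing in the log betrays the bug — only the output does.
Call chain: main -> fold_scores(24, 3) (called at line 26).
First divergence: none; the two logs match at every position.
Execution walk:
  process_batch([9, 12, 12, 10, 8, 3, 7], 12) -> 1  [called from settle_round, line 10]
  settle_round([9, 12, 12, 10, 8, 3, 7], 12) -> 24  [called from main, line 25]
  fold_scores(24, 3) -> 0  [called from main, line 26]
Log line origins:
  1: logged in main at line 24
  2: logged in settle_round at line 9
  3: logged in process_batch at line 2
  4: logged in process_batch at line 5
  5: logged in settle_round at line 11
  6: logged in fold_scores at line 16
A correct fix: line 18: replace `%` with `//`.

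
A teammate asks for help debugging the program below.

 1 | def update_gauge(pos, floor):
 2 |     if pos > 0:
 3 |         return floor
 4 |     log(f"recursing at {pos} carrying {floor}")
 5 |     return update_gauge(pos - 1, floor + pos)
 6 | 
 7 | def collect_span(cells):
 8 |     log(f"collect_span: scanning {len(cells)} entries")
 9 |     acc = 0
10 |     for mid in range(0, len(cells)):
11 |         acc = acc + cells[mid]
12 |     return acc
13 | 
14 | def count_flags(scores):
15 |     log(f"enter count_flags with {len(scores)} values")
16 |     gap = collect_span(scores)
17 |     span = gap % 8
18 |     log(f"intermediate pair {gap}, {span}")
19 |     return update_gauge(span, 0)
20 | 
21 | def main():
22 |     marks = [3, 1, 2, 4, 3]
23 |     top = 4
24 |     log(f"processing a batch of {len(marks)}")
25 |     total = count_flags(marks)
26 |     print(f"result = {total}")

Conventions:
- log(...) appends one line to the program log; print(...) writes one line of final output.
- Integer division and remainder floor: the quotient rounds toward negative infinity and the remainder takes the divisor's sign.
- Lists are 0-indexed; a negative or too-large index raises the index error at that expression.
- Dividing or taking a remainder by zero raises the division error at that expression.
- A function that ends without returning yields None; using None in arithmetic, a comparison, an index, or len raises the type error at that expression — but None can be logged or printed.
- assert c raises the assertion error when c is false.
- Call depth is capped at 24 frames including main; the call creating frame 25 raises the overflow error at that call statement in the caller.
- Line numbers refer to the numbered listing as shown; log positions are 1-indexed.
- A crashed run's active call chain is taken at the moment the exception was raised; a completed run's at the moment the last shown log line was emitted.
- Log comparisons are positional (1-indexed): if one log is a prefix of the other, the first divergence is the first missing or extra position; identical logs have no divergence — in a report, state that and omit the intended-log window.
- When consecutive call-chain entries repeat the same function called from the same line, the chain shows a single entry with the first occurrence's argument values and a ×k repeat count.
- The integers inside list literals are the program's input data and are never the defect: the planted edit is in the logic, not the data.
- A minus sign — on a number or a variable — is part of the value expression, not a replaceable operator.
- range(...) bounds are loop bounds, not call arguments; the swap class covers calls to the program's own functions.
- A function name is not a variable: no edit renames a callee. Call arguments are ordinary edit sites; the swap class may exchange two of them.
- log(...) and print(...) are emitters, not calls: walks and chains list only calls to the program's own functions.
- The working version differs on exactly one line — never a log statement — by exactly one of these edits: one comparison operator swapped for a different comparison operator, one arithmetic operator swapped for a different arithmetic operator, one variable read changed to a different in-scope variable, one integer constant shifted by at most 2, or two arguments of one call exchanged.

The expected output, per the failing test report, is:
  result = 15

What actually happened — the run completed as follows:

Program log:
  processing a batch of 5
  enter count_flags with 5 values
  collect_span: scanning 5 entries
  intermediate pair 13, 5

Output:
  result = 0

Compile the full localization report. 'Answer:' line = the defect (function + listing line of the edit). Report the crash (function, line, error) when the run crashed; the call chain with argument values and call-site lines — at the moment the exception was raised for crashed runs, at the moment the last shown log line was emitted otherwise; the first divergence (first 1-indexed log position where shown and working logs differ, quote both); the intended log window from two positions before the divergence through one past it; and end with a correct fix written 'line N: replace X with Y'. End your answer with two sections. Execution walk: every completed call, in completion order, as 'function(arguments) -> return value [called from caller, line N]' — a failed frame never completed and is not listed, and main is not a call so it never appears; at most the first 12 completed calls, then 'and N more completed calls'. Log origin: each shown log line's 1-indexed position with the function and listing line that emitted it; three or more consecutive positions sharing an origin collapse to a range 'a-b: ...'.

Answer: the defect is in update_gauge at line 2.
The tell: Only 4 log lines were emitted before the run died; the intended continuation was 'recursing at 5 carrying 0'.
Call chain: main -> count_flags([3, 1, 2, 4, 3]) (called at line 25).
First divergence: position 5 (shown log ended at 4 lines; the working version continues: 'recursing at 5 carrying 0').
Intended log window:
  3: collect_span: scanning 5 entries
  4: intermediate pair 13, 5
  5: recursing at 5 carrying 0
  6: recursing at 4 carrying 5
Execution walk:
  collect_span([3, 1, 2, 4, 3]) -> 13  [called from count_flags, line 16]
  update_gauge(5, 0) -> 0  [called from count_flags, line 19]
  count_flags([3, 1, 2, 4, 3]) -> 0  [called from main, line 25]
Log origin:
  1: emitted by main (line 24)
  2: emitted by count_flags (line 15)
  3: emitted by collect_span (line 8)
  4: emitted by count_flags (line 18)
A correct fix: line 2: replace `>` with `<=`.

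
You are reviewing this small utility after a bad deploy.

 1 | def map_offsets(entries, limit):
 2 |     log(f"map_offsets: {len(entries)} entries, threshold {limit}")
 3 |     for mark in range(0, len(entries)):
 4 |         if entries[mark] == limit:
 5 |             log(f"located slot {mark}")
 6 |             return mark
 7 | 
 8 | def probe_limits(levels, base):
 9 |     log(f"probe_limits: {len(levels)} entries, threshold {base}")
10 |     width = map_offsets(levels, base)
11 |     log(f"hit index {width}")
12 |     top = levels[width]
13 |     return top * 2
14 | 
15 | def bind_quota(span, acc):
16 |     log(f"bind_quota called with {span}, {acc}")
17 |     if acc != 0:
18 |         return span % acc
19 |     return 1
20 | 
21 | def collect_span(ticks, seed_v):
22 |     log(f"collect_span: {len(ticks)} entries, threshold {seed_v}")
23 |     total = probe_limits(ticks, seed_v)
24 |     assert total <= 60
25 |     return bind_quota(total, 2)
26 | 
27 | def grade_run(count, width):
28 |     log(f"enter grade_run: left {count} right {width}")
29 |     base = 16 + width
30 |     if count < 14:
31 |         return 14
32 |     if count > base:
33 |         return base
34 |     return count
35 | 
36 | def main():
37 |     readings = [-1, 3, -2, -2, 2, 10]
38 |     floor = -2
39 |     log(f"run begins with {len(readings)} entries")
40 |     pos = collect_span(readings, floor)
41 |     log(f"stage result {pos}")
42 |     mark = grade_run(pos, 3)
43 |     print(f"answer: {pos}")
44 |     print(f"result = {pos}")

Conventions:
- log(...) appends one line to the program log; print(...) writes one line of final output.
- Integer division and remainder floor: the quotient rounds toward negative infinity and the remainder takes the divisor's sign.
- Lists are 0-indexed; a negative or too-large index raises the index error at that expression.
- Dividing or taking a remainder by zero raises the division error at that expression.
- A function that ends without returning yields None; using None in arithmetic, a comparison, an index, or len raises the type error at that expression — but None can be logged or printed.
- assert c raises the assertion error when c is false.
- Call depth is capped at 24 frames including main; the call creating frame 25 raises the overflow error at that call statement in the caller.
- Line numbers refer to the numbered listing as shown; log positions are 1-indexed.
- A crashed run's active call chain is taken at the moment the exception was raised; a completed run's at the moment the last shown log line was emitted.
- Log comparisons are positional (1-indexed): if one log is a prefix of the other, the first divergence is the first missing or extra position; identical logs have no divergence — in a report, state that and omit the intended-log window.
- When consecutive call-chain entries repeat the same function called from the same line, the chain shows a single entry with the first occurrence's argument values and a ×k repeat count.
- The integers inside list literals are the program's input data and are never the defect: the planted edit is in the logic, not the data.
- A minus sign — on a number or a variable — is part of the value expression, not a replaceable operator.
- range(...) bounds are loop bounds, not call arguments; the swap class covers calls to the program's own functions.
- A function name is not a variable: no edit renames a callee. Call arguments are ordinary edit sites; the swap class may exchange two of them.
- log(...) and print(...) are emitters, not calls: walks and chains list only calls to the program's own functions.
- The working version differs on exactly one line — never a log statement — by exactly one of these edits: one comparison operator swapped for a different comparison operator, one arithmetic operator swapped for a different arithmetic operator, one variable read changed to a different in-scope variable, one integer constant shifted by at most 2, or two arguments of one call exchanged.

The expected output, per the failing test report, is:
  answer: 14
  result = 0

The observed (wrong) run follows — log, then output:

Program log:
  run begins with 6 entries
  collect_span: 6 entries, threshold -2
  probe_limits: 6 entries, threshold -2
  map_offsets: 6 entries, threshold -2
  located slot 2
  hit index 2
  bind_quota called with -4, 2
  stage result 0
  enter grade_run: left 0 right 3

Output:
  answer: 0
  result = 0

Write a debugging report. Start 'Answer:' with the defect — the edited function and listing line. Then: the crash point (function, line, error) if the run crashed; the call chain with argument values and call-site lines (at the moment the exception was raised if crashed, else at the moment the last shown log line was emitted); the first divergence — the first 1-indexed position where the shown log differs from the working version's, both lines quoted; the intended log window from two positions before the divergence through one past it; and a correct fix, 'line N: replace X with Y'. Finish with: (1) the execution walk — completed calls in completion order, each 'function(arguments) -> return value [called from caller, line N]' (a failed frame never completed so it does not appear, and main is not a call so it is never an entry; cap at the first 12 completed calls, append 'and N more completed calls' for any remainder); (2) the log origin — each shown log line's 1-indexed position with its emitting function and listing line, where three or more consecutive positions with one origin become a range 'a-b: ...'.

Answer: the defect is in main at line 43.
Key fact: The two runs log identically and part ways only at the printed values.
Call chain: main -> grade_run(0, 3) (called at line 42).
First divergence: none; the two logs match at every position.
Execution walk:
  map_offsets([-1, 3, -2, -2, 2, 10], -2) -> 2  [called from probe_limits, line 10]
  probe_limits([-1, 3, -2, -2, 2, 10], -2) -> -4  [called from collect_span, line 23]
  bind_quota(-4, 2) -> 0  [called from collect_span, line 25]
  collect_span([-1, 3, -2, -2, 2, 10], -2) -> 0  [called from main, line 40]
  grade_run(0, 3) -> 14  [called from main, line 42]
Log line origins:
  1 — main, line 39
  2 — collect_span, line 22
  3 — probe_limits, line 9
  4 — map_offsets, line 2
  5 — map_offsets, line 5
  6 — probe_limits, line 11
  7 — bind_quota, line 16
  8 — main, line 41
  9 — grade_run, line 28
A correct fix: line 43: replace `pos` with `mark`.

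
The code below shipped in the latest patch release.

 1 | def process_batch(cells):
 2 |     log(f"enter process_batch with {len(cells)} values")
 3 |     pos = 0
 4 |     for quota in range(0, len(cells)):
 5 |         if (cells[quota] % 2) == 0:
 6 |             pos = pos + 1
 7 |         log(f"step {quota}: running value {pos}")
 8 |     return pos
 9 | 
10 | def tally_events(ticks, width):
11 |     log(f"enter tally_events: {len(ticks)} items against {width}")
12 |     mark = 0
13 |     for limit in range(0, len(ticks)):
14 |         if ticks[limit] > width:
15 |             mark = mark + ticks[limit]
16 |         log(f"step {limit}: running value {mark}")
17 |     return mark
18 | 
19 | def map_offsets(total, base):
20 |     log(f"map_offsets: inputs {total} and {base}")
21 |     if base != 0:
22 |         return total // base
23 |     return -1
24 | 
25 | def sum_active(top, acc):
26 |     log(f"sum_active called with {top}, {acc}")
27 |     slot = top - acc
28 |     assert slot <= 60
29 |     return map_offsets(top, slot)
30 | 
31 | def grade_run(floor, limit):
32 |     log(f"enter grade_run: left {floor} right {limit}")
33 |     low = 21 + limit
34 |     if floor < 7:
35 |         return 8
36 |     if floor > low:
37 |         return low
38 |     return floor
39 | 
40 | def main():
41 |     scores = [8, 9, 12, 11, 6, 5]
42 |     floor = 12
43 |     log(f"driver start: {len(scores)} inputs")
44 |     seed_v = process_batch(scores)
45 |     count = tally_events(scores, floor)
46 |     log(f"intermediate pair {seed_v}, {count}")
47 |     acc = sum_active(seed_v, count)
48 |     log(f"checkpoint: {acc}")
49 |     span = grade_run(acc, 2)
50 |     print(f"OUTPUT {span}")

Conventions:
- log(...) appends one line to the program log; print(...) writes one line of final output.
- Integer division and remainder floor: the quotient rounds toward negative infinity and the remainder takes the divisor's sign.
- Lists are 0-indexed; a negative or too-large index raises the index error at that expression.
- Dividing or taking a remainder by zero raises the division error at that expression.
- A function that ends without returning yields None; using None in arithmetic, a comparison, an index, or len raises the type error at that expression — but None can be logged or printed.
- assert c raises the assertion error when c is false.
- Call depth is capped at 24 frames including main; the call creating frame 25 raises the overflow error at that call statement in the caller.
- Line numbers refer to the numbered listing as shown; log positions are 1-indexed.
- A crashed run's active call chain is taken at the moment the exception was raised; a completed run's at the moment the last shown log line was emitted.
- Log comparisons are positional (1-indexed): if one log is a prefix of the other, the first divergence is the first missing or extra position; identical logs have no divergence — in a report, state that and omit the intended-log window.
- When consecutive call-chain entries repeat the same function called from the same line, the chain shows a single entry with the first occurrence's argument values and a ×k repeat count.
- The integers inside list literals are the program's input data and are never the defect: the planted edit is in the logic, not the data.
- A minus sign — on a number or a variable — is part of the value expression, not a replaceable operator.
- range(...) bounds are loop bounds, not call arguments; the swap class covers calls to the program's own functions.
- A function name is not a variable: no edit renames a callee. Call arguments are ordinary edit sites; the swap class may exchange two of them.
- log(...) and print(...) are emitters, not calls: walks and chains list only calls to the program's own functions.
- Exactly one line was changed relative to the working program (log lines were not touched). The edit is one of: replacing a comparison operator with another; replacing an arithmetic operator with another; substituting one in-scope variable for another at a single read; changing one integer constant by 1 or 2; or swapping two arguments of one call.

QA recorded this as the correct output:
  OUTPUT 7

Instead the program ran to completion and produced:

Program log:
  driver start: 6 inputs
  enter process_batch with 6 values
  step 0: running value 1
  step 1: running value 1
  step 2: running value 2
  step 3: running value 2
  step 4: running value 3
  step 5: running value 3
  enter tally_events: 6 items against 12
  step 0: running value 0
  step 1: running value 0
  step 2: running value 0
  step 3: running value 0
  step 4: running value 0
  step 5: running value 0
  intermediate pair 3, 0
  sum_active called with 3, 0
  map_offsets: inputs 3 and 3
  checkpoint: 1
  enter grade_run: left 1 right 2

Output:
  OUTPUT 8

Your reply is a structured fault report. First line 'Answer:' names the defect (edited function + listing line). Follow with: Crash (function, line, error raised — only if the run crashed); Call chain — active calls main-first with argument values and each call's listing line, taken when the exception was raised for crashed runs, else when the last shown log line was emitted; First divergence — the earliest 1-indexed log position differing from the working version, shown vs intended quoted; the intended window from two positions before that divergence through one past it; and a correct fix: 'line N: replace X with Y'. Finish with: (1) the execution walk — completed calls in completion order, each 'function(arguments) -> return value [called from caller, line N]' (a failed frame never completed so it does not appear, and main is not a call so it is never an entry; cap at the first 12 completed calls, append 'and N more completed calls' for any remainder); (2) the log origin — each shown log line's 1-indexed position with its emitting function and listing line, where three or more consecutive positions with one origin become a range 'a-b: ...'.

Answer: the defect is in grade_run at line 35.
The tell: The two runs log identically and part ways only at the printed values.
Call chain: main -> grade_run(1, 2) (called at line 49).
First divergence: none (the log streams are identical).
Execution walk:
  process_batch([8, 9, 12, 11, 6, 5]) -> 3  [called from main, line 44]
  tally_events([8, 9, 12, 11, 6, 5], 12) -> 0  [called from main, line 45]
  map_offsets(3, 3) -> 1  [called from sum_active, line 29]
  sum_active(3, 0) -> 1  [called from main, line 47]
  grade_run(1, 2) -> 8  [called from main, line 49]
Origin of each log line:
  1: logged in main at line 43
  2: logged in process_batch at line 2
  3-8: logged in process_batch at line 7
  9: logged in tally_events at line 11
  10-15: logged in tally_events at line 16
  16: logged in main at line 46
  17: logged in sum_active at line 26
  18: logged in map_offsets at line 20
  19: logged in main at line 48
  20: logged in grade_run at line 32
A correct fix: line 35: replace `8` with `7`.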